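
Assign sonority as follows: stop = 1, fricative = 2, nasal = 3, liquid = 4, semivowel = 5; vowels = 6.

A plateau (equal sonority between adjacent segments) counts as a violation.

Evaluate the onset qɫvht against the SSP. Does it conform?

no

/q/ is a stop (sonority 1).
/ɫ/ is a liquid (sonority 4).
/v/ is a fricative (sonority 2).
/h/ is a fricative (sonority 2).
/t/ is a stop (sonority 1).
The profile is 1-4-2-2-1. Between /ɫ/ (4) and /v/ (2) sonority does not rise, so the cluster violates the SSP.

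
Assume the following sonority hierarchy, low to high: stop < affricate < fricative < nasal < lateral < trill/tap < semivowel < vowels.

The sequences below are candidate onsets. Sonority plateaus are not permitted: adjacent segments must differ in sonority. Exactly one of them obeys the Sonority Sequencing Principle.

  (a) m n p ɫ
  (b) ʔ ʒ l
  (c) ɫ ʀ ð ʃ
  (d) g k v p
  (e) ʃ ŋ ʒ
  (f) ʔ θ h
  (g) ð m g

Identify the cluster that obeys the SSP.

(a) m n p ɫ: profile 4-4-1-5 — violates.
(b) ʔ ʒ l: profile 1-3-5 — obeys.
(c) ɫ ʀ ð ʃ: profile 5-6-3-3 — violates.
(d) g k v p: profile 1-1-3-1 — violates.
(e) ʃ ŋ ʒ: profile 3-4-3 — violates.
(f) ʔ θ h: profile 1-3-3 — violates.
(g) ð m g: profile 3-4-1 — violates.

b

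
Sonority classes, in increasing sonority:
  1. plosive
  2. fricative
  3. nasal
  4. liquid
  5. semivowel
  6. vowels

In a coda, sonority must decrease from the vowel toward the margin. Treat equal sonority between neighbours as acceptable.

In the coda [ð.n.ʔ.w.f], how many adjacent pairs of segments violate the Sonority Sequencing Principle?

/ð/ — fricative, sonority 2.
/n/ — nasal, sonority 3.
/ʔ/ — plosive, sonority 1.
/w/ — semivowel, sonority 5.
/f/ — fricative, sonority 2.
/ð/→/n/: 2→3 (does not fall) — violation.
/n/→/ʔ/: 3→1 (falls) — ok.
/ʔ/→/w/: 1→5 (does not fall) — violation.
/w/→/f/: 5→2 (falls) — ok.

2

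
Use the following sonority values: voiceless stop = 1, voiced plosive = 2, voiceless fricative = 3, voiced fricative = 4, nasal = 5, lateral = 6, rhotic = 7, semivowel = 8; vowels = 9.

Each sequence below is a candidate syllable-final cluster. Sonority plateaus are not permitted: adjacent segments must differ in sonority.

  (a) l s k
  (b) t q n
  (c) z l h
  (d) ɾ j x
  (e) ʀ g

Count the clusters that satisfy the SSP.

2

(a) l s k: profile 6-3-1 — obeys.
(b) t q n: profile 1-1-5 — violates.
(c) z l h: profile 4-6-3 — violates.
(d) ɾ j x: profile 7-8-3 — violates.
(e) ʀ g: profile 7-2 — obeys.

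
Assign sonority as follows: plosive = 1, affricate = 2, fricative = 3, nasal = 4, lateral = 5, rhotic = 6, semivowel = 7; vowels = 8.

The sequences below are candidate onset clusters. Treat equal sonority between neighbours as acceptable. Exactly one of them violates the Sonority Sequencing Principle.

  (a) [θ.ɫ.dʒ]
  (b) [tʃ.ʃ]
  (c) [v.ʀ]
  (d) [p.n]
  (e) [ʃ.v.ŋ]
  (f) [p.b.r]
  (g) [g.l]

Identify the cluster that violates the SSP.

a

(a) [θ.ɫ.dʒ]: profile 3-5-2 — violates.
(b) [tʃ.ʃ]: profile 2-3 — obeys.
(c) [v.ʀ]: profile 3-6 — obeys.
(d) [p.n]: profile 1-4 — obeys.
(e) [ʃ.v.ŋ]: profile 3-3-4 — obeys.
(f) [p.b.r]: profile 1-1-6 — obeys.
(g) [g.l]: profile 1-5 — obeys.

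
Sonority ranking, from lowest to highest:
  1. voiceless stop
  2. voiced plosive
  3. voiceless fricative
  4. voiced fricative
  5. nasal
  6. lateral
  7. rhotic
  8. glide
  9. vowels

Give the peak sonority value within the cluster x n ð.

5

/x/: voiceless fricative = 3.
/n/: nasal = 5.
/ð/: voiced fricative = 4.
The maximum is 5.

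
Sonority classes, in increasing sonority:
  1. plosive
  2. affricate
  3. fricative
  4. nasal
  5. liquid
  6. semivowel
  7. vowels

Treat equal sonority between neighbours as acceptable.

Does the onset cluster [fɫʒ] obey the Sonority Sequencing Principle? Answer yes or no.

/f/ is a fricative (sonority 3).
/ɫ/ is a liquid (sonority 5).
/ʒ/ is a fricative (sonority 3).
The profile is 3-5-3. Between /ɫ/ (5) and /ʒ/ (3) sonority does not rise, so the cluster violates the SSP.

no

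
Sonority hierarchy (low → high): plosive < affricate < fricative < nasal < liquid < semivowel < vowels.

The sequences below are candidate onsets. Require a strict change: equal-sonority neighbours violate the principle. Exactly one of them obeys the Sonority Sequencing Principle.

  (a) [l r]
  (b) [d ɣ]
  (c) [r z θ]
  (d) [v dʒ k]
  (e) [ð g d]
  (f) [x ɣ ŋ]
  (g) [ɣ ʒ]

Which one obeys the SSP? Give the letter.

(a) 5-5 → violates
(b) 1-3 → obeys
(c) 5-3-3 → violates
(d) 3-2-1 → violates
(e) 3-1-1 → violates
(f) 3-3-4 → violates
(g) 3-3 → violates

b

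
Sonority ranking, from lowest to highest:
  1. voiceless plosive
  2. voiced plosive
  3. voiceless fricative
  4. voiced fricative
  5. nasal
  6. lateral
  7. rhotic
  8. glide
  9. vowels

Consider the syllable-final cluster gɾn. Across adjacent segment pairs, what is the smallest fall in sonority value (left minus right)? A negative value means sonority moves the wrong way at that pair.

-5

/g/: voiced plosive = 2.
/ɾ/: rhotic = 7.
/n/: nasal = 5.
/g/→/ɾ/: change -5.
/ɾ/→/n/: change +2.
Minimum = -5.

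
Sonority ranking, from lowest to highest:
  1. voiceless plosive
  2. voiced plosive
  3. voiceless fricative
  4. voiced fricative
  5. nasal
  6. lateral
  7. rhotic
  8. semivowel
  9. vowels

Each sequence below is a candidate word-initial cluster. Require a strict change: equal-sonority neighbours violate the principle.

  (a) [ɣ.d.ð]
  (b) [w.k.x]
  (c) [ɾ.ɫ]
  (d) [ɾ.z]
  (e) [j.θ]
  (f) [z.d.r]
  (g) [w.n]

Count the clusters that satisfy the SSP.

(a) [ɣ.d.ð]: profile 4-2-4 — violates.
(b) [w.k.x]: profile 8-1-3 — violates.
(c) [ɾ.ɫ]: profile 7-6 — violates.
(d) [ɾ.z]: profile 7-4 — violates.
(e) [j.θ]: profile 8-3 — violates.
(f) [z.d.r]: profile 4-2-7 — violates.
(g) [w.n]: profile 8-5 — violates.

0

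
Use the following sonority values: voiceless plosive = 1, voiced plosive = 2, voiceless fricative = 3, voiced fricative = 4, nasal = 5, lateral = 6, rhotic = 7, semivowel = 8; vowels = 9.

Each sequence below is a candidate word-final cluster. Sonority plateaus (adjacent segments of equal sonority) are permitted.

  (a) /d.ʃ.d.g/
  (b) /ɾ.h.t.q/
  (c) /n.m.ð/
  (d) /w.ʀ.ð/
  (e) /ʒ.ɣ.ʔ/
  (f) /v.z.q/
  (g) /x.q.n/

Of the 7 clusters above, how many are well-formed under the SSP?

(a) 2-3-2-2 → violates
(b) 7-3-1-1 → obeys
(c) 5-5-4 → obeys
(d) 8-7-4 → obeys
(e) 4-4-1 → obeys
(f) 4-4-1 → obeys
(g) 3-1-5 → violates

5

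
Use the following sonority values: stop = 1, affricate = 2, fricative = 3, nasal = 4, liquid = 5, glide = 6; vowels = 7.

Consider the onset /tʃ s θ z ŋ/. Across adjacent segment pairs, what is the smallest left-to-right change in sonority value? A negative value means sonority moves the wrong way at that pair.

/tʃ/ — affricate, sonority 2.
/s/ — fricative, sonority 3.
/θ/ — fricative, sonority 3.
/z/ — fricative, sonority 3.
/ŋ/ — nasal, sonority 4.
/tʃ/→/s/: change +1.
/s/→/θ/: change +0.
/θ/→/z/: change +0.
/z/→/ŋ/: change +1.
Minimum = 0.

0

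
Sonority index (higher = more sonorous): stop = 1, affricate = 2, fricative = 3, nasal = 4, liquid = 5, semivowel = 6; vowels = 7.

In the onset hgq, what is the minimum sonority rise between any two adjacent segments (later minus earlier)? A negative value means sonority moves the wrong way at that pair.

/h/ is a fricative (sonority 3).
/g/ is a stop (sonority 1).
/q/ is a stop (sonority 1).
/h/→/g/: change -2.
/g/→/q/: change +0.
Minimum = -2.

-2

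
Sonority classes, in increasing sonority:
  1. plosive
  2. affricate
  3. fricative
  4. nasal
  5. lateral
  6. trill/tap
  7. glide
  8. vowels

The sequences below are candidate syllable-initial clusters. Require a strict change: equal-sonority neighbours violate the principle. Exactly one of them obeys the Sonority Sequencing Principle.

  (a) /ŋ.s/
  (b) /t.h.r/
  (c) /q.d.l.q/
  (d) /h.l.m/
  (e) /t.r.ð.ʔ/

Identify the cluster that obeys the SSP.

b

(a) 4-3 → violates
(b) 1-3-6 → obeys
(c) 1-1-5-1 → violates
(d) 3-5-4 → violates
(e) 1-6-3-1 → violates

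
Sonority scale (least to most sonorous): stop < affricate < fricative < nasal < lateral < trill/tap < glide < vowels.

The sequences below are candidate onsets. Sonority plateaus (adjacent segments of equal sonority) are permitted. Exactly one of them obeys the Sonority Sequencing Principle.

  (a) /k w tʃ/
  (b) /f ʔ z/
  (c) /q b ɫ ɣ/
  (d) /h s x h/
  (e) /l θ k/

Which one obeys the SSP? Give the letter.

d

(a) /k w tʃ/: profile 1-7-2 — violates.
(b) /f ʔ z/: profile 3-1-3 — violates.
(c) /q b ɫ ɣ/: profile 1-1-5-3 — violates.
(d) /h s x h/: profile 3-3-3-3 — obeys.
(e) /l θ k/: profile 5-3-1 — violates.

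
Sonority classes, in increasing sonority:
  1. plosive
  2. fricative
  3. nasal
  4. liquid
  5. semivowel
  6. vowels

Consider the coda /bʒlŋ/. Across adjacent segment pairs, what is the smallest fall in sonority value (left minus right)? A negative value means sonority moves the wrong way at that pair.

/b/ — plosive, sonority 1.
/ʒ/ — fricative, sonority 2.
/l/ — liquid, sonority 4.
/ŋ/ — nasal, sonority 3.
/b/→/ʒ/: change -1.
/ʒ/→/l/: change -2.
/l/→/ŋ/: change +1.
Minimum = -2.

-2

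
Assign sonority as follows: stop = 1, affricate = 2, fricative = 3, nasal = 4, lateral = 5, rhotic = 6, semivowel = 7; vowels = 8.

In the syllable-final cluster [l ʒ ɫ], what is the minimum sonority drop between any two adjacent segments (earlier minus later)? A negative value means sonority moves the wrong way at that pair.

-2

/l/ is a lateral (sonority 5).
/ʒ/ is a fricative (sonority 3).
/ɫ/ is a lateral (sonority 5).
/l/→/ʒ/: change +2.
/ʒ/→/ɫ/: change -2.
Minimum = -2.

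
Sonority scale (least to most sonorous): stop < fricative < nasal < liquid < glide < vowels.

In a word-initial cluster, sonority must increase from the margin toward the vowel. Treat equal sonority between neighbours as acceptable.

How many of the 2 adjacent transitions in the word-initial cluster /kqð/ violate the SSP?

0

/k/ is a stop (sonority 1).
/q/ is a stop (sonority 1).
/ð/ is a fricative (sonority 2).
/k/→/q/: 1→1 (plateau, allowed) — ok.
/q/→/ð/: 1→2 (rises) — ok.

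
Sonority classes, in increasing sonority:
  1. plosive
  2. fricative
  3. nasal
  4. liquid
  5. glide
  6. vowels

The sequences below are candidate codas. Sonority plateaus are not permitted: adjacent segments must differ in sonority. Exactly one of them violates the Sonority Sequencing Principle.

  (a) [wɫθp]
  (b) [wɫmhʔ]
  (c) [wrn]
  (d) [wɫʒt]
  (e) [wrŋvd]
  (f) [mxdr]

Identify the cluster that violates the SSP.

f

(a) [wɫθp]: profile 5-4-2-1 — obeys.
(b) [wɫmhʔ]: profile 5-4-3-2-1 — obeys.
(c) [wrn]: profile 5-4-3 — obeys.
(d) [wɫʒt]: profile 5-4-2-1 — obeys.
(e) [wrŋvd]: profile 5-4-3-2-1 — obeys.
(f) [mxdr]: profile 3-2-1-4 — violates.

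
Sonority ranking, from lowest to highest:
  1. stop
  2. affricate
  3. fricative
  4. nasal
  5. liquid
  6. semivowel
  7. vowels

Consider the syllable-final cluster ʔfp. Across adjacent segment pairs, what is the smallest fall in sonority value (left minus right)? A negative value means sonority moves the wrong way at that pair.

/ʔ/: stop = 1.
/f/: fricative = 3.
/p/: stop = 1.
/ʔ/→/f/: change -2.
/f/→/p/: change +2.
Minimum = -2.

-2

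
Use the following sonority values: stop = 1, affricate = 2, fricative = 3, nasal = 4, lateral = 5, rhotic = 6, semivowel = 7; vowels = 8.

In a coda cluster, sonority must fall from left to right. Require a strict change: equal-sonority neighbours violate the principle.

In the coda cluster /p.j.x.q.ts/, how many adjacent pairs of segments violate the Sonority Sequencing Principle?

2

/p/ — stop, sonority 1.
/j/ — semivowel, sonority 7.
/x/ — fricative, sonority 3.
/q/ — stop, sonority 1.
/ts/ — affricate, sonority 2.
/p/→/j/: 1→7 (does not fall) — violation.
/j/→/x/: 7→3 (falls) — ok.
/x/→/q/: 3→1 (falls) — ok.
/q/→/ts/: 1→2 (does not fall) — violation.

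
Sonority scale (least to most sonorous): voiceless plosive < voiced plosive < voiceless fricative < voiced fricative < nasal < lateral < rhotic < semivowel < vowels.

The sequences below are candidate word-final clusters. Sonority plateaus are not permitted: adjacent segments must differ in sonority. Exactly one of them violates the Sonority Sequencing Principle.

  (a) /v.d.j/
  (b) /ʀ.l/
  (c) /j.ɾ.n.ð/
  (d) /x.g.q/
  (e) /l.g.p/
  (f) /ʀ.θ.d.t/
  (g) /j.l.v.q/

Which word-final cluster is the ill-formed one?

a

(a) 4-2-8 → violates
(b) 7-6 → obeys
(c) 8-7-5-4 → obeys
(d) 3-2-1 → obeys
(e) 6-2-1 → obeys
(f) 7-3-2-1 → obeys
(g) 8-6-4-1 → obeys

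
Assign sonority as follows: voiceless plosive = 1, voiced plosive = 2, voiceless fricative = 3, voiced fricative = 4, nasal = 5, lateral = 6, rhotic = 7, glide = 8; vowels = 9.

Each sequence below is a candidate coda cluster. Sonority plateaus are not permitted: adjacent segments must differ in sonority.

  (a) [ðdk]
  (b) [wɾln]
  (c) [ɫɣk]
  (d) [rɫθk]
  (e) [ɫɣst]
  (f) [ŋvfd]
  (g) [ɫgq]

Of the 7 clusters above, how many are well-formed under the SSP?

7

(a) sonority 4-2-1: well-formed.
(b) sonority 8-7-6-5: well-formed.
(c) sonority 6-4-1: well-formed.
(d) sonority 7-6-3-1: well-formed.
(e) sonority 6-4-3-1: well-formed.
(f) sonority 5-4-3-2: well-formed.
(g) sonority 6-2-1: well-formed.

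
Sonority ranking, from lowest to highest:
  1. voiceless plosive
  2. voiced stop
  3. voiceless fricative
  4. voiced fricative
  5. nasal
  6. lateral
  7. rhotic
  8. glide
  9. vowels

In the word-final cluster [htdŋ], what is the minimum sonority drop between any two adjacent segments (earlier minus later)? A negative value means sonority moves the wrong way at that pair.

-3

/h/ — voiceless fricative, sonority 3.
/t/ — voiceless plosive, sonority 1.
/d/ — voiced stop, sonority 2.
/ŋ/ — nasal, sonority 5.
/h/→/t/: change +2.
/t/→/d/: change -1.
/d/→/ŋ/: change -3.
Minimum = -3.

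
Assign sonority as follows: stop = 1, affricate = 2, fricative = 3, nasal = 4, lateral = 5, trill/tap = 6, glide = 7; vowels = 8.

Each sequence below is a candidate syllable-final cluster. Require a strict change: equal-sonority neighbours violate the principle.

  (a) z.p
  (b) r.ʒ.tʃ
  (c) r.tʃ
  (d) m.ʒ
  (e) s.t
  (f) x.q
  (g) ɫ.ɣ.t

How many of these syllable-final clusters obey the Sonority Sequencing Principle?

7

(a) 3-1 → obeys
(b) 6-3-2 → obeys
(c) 6-2 → obeys
(d) 4-3 → obeys
(e) 3-1 → obeys
(f) 3-1 → obeys
(g) 5-3-1 → obeys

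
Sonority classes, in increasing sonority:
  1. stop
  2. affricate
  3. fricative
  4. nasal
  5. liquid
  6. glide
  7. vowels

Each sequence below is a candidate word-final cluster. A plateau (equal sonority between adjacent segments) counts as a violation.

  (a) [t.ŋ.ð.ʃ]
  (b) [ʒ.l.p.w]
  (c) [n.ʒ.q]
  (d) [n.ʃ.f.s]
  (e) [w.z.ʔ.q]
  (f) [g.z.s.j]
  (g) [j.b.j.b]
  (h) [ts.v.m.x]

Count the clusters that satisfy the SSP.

1

(a) sonority 1-4-3-3: ill-formed.
(b) sonority 3-5-1-6: ill-formed.
(c) sonority 4-3-1: well-formed.
(d) sonority 4-3-3-3: ill-formed.
(e) sonority 6-3-1-1: ill-formed.
(f) sonority 1-3-3-6: ill-formed.
(g) sonority 6-1-6-1: ill-formed.
(h) sonority 2-3-4-3: ill-formed.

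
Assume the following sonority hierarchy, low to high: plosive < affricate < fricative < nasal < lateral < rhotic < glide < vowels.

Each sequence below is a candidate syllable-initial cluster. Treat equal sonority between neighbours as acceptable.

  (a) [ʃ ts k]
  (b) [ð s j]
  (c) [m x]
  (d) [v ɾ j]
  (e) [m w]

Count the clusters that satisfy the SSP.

(a) 3-2-1 → violates
(b) 3-3-7 → obeys
(c) 4-3 → violates
(d) 3-6-7 → obeys
(e) 4-7 → obeys

3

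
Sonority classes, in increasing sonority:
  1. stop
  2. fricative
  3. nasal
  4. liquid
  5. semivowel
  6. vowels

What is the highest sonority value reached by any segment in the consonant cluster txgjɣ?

5

/t/ is a stop (sonority 1).
/x/ is a fricative (sonority 2).
/g/ is a stop (sonority 1).
/j/ is a semivowel (sonority 5).
/ɣ/ is a fricative (sonority 2).
The maximum is 5.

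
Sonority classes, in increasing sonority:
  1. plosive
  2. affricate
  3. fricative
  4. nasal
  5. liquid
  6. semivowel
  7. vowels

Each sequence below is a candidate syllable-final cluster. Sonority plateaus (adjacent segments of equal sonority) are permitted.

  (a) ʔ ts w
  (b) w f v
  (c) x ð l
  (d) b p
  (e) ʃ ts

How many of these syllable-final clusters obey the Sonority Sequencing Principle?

(a) sonority 1-2-6: ill-formed.
(b) sonority 6-3-3: well-formed.
(c) sonority 3-3-5: ill-formed.
(d) sonority 1-1: well-formed.
(e) sonority 3-2: well-formed.

3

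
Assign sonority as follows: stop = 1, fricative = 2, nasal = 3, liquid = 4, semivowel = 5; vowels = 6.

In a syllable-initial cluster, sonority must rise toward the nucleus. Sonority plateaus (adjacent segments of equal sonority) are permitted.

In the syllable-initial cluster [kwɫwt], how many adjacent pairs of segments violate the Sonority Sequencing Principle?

2

/k/ — stop, sonority 1.
/w/ — semivowel, sonority 5.
/ɫ/ — liquid, sonority 4.
/w/ — semivowel, sonority 5.
/t/ — stop, sonority 1.
/k/→/w/: 1→5 (rises) — ok.
/w/→/ɫ/: 5→4 (does not rise) — violation.
/ɫ/→/w/: 4→5 (rises) — ok.
/w/→/t/: 5→1 (does not rise) — violation.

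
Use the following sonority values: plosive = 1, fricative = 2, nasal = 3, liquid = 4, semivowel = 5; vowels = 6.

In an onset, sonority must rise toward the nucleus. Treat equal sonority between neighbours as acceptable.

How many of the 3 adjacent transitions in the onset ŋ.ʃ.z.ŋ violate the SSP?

1

/ŋ/: nasal = 3.
/ʃ/: fricative = 2.
/z/: fricative = 2.
/ŋ/: nasal = 3.
/ŋ/→/ʃ/: 3→2 (does not rise) — violation.
/ʃ/→/z/: 2→2 (plateau, allowed) — ok.
/z/→/ŋ/: 2→3 (rises) — ok.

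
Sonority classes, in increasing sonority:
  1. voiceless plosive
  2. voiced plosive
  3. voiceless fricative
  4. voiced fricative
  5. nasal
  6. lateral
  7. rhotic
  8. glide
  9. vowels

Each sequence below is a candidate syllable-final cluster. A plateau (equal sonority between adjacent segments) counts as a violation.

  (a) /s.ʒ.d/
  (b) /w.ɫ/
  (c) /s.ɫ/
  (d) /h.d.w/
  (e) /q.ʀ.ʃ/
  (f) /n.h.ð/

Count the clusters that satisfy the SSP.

1

(a) /s.ʒ.d/: profile 3-4-2 — violates.
(b) /w.ɫ/: profile 8-6 — obeys.
(c) /s.ɫ/: profile 3-6 — violates.
(d) /h.d.w/: profile 3-2-8 — violates.
(e) /q.ʀ.ʃ/: profile 1-7-3 — violates.
(f) /n.h.ð/: profile 5-3-4 — violates.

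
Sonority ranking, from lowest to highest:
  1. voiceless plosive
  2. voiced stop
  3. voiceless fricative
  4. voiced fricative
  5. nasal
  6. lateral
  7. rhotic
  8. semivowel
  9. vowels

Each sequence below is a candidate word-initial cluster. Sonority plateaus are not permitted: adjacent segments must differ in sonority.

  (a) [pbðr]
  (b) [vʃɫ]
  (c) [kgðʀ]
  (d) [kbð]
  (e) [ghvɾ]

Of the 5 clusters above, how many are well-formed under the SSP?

4

(a) [pbðr]: profile 1-2-4-7 — obeys.
(b) [vʃɫ]: profile 4-3-6 — violates.
(c) [kgðʀ]: profile 1-2-4-7 — obeys.
(d) [kbð]: profile 1-2-4 — obeys.
(e) [ghvɾ]: profile 2-3-4-7 — obeys.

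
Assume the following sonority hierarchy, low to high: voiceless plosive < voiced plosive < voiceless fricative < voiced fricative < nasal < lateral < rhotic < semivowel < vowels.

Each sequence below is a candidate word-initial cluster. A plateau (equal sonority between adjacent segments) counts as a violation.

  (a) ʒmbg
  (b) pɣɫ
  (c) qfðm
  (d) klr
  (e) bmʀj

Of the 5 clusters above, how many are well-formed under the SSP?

(a) sonority 4-5-2-2: ill-formed.
(b) sonority 1-4-6: well-formed.
(c) sonority 1-3-4-5: well-formed.
(d) sonority 1-6-7: well-formed.
(e) sonority 2-5-7-8: well-formed.

4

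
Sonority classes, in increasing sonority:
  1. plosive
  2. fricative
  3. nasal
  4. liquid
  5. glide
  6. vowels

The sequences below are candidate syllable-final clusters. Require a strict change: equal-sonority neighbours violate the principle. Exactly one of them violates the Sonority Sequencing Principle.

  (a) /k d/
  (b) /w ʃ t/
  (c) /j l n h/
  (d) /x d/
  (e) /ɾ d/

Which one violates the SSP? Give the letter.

a

(a) /k d/: profile 1-1 — violates.
(b) /w ʃ t/: profile 5-2-1 — obeys.
(c) /j l n h/: profile 5-4-3-2 — obeys.
(d) /x d/: profile 2-1 — obeys.
(e) /ɾ d/: profile 4-1 — obeys.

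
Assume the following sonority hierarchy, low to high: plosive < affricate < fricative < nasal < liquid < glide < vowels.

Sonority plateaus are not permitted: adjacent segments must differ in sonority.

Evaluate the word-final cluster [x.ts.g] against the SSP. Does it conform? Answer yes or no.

/x/: fricative = 3.
/ts/: affricate = 2.
/g/: plosive = 1.
The profile 3-2-1 strictly falls, so the word-final cluster satisfies the SSP.

yes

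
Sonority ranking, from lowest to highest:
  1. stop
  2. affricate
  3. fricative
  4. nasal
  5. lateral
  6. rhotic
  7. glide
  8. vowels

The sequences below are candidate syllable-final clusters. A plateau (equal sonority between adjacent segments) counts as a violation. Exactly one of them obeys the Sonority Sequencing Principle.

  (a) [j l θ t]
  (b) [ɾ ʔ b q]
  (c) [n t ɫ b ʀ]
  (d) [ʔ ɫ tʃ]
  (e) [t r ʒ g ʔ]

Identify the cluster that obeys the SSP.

(a) 7-5-3-1 → obeys
(b) 6-1-1-1 → violates
(c) 4-1-5-1-6 → violates
(d) 1-5-2 → violates
(e) 1-6-3-1-1 → violates

a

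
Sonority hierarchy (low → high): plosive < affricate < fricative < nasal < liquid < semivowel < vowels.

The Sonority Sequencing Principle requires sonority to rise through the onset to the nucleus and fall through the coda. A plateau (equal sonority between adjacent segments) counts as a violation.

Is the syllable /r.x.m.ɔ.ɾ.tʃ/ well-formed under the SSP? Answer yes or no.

Onset: /r/ is a liquid (sonority 5), /x/ is a fricative (sonority 3), /m/ is a nasal (sonority 4); then the nucleus /ɔ/ (sonority 7).
Onset profile 5-3-4-7 — does not strictly rise throughout.
Coda: /ɾ/ is a liquid (sonority 5), /tʃ/ is an affricate (sonority 2).
Coda profile 7-5-2 — falls from the nucleus.

no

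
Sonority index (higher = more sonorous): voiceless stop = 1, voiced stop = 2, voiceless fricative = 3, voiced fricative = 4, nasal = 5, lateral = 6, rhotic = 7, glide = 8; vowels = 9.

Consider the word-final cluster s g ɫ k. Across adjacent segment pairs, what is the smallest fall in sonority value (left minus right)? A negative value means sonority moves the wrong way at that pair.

/s/: voiceless fricative = 3.
/g/: voiced stop = 2.
/ɫ/: lateral = 6.
/k/: voiceless stop = 1.
/s/→/g/: change +1.
/g/→/ɫ/: change -4.
/ɫ/→/k/: change +5.
Minimum = -4.

-4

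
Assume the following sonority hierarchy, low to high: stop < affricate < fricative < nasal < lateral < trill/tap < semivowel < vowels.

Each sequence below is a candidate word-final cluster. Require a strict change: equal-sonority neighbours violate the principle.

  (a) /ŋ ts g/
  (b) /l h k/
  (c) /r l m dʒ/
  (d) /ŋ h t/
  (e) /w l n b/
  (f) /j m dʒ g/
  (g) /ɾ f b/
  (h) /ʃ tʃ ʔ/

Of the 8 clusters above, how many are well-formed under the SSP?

8

(a) sonority 4-2-1: well-formed.
(b) sonority 5-3-1: well-formed.
(c) sonority 6-5-4-2: well-formed.
(d) sonority 4-3-1: well-formed.
(e) sonority 7-5-4-1: well-formed.
(f) sonority 7-4-2-1: well-formed.
(g) sonority 6-3-1: well-formed.
(h) sonority 3-2-1: well-formed.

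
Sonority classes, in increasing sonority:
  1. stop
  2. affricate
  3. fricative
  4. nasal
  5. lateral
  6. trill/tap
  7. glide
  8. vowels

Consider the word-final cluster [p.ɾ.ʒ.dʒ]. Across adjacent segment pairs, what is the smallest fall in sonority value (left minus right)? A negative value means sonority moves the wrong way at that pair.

/p/ is a stop (sonority 1).
/ɾ/ is a trill/tap (sonority 6).
/ʒ/ is a fricative (sonority 3).
/dʒ/ is an affricate (sonority 2).
/p/→/ɾ/: change -5.
/ɾ/→/ʒ/: change +3.
/ʒ/→/dʒ/: change +1.
Minimum = -5.

-5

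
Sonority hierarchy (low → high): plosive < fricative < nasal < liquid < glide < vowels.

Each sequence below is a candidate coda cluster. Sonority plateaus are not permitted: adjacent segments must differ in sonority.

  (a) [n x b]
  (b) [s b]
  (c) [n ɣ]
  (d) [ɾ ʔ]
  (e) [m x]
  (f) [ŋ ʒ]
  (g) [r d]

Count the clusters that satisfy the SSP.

(a) [n x b]: profile 3-2-1 — obeys.
(b) [s b]: profile 2-1 — obeys.
(c) [n ɣ]: profile 3-2 — obeys.
(d) [ɾ ʔ]: profile 4-1 — obeys.
(e) [m x]: profile 3-2 — obeys.
(f) [ŋ ʒ]: profile 3-2 — obeys.
(g) [r d]: profile 4-1 — obeys.

7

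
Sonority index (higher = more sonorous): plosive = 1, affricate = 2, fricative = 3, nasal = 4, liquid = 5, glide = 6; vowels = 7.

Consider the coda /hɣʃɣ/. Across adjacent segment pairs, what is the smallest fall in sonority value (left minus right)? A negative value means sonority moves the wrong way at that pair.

0

/h/: fricative = 3.
/ɣ/: fricative = 3.
/ʃ/: fricative = 3.
/ɣ/: fricative = 3.
/h/→/ɣ/: change +0.
/ɣ/→/ʃ/: change +0.
/ʃ/→/ɣ/: change +0.
Minimum = 0.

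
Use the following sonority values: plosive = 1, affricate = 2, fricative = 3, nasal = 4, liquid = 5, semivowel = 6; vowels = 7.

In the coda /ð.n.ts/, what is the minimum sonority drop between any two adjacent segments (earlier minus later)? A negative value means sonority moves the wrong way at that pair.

-1

/ð/ — fricative, sonority 3.
/n/ — nasal, sonority 4.
/ts/ — affricate, sonority 2.
/ð/→/n/: change -1.
/n/→/ts/: change +2.
Minimum = -1.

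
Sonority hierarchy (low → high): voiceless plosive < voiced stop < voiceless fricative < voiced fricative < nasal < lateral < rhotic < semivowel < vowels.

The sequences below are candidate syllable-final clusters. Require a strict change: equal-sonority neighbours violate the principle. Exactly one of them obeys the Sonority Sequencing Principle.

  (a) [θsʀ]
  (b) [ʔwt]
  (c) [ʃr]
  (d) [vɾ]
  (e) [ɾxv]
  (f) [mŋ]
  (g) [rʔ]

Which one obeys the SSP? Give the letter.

g

(a) [θsʀ]: profile 3-3-7 — violates.
(b) [ʔwt]: profile 1-8-1 — violates.
(c) [ʃr]: profile 3-7 — violates.
(d) [vɾ]: profile 4-7 — violates.
(e) [ɾxv]: profile 7-3-4 — violates.
(f) [mŋ]: profile 5-5 — violates.
(g) [rʔ]: profile 7-1 — obeys.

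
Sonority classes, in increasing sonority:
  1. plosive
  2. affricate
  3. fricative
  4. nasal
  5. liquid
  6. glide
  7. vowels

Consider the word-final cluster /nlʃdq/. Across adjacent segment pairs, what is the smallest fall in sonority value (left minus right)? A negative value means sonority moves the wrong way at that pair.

-1

/n/ — nasal, sonority 4.
/l/ — liquid, sonority 5.
/ʃ/ — fricative, sonority 3.
/d/ — plosive, sonority 1.
/q/ — plosive, sonority 1.
/n/→/l/: change -1.
/l/→/ʃ/: change +2.
/ʃ/→/d/: change +2.
/d/→/q/: change +0.
Minimum = -1.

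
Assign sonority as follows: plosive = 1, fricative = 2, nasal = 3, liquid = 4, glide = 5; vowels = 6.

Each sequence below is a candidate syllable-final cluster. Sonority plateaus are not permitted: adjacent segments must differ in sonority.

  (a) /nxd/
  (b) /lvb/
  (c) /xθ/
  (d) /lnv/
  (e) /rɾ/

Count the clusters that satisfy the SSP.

3

(a) 3-2-1 → obeys
(b) 4-2-1 → obeys
(c) 2-2 → violates
(d) 4-3-2 → obeys
(e) 4-4 → violates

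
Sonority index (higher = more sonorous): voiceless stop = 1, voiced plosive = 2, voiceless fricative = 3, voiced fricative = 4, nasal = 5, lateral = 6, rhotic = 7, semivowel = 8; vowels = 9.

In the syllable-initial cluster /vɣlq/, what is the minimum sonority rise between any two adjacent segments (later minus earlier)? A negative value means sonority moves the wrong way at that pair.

/v/ is a voiced fricative (sonority 4).
/ɣ/ is a voiced fricative (sonority 4).
/l/ is a lateral (sonority 6).
/q/ is a voiceless stop (sonority 1).
/v/→/ɣ/: change +0.
/ɣ/→/l/: change +2.
/l/→/q/: change -5.
Minimum = -5.

-5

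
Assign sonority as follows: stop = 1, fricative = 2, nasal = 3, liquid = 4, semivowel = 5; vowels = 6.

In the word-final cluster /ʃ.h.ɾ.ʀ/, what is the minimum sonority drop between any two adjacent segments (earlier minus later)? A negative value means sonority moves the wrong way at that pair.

/ʃ/: fricative = 2.
/h/: fricative = 2.
/ɾ/: liquid = 4.
/ʀ/: liquid = 4.
/ʃ/→/h/: change +0.
/h/→/ɾ/: change -2.
/ɾ/→/ʀ/: change +0.
Minimum = -2.

-2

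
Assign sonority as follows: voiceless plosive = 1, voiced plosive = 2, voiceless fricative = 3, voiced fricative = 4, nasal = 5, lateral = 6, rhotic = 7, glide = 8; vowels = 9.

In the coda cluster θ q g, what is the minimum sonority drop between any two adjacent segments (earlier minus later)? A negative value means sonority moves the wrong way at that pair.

-1

/θ/: voiceless fricative = 3.
/q/: voiceless plosive = 1.
/g/: voiced plosive = 2.
/θ/→/q/: change +2.
/q/→/g/: change -1.
Minimum = -1.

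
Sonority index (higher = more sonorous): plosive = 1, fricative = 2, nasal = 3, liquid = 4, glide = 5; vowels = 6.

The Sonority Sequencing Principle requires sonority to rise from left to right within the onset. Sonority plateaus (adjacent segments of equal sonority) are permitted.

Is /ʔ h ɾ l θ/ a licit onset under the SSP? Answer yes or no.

no

/ʔ/: plosive = 1.
/h/: fricative = 2.
/ɾ/: liquid = 4.
/l/: liquid = 4.
/θ/: fricative = 2.
The profile is 1-2-4-4-2. Between /l/ (4) and /θ/ (2) sonority does not rise, so the cluster violates the SSP.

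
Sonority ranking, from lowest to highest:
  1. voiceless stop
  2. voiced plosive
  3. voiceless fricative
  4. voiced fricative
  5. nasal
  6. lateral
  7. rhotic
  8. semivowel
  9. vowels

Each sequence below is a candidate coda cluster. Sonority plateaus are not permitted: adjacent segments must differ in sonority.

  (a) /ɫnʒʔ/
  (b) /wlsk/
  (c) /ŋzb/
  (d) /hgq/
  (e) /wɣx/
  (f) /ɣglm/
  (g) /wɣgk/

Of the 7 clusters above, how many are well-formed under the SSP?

6

(a) /ɫnʒʔ/: profile 6-5-4-1 — obeys.
(b) /wlsk/: profile 8-6-3-1 — obeys.
(c) /ŋzb/: profile 5-4-2 — obeys.
(d) /hgq/: profile 3-2-1 — obeys.
(e) /wɣx/: profile 8-4-3 — obeys.
(f) /ɣglm/: profile 4-2-6-5 — violates.
(g) /wɣgk/: profile 8-4-2-1 — obeys.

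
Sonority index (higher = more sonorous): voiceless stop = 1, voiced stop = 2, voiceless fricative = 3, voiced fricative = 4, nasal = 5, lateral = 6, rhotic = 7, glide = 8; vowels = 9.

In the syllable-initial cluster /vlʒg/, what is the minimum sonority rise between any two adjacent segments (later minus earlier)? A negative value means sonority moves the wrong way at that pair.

-2

/v/: voiced fricative = 4.
/l/: lateral = 6.
/ʒ/: voiced fricative = 4.
/g/: voiced stop = 2.
/v/→/l/: change +2.
/l/→/ʒ/: change -2.
/ʒ/→/g/: change -2.
Minimum = -2.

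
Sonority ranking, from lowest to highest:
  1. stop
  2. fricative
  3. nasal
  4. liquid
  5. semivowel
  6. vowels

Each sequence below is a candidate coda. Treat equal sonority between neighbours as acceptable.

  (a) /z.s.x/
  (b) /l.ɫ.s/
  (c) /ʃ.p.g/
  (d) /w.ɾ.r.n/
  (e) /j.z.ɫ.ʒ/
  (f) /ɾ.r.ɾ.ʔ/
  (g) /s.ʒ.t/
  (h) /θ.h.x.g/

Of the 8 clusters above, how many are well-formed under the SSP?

(a) /z.s.x/: profile 2-2-2 — obeys.
(b) /l.ɫ.s/: profile 4-4-2 — obeys.
(c) /ʃ.p.g/: profile 2-1-1 — obeys.
(d) /w.ɾ.r.n/: profile 5-4-4-3 — obeys.
(e) /j.z.ɫ.ʒ/: profile 5-2-4-2 — violates.
(f) /ɾ.r.ɾ.ʔ/: profile 4-4-4-1 — obeys.
(g) /s.ʒ.t/: profile 2-2-1 — obeys.
(h) /θ.h.x.g/: profile 2-2-2-1 — obeys.

7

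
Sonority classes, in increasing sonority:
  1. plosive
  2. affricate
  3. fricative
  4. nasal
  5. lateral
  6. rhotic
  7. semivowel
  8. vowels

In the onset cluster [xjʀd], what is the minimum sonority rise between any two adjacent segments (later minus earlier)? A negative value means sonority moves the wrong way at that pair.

/x/ — fricative, sonority 3.
/j/ — semivowel, sonority 7.
/ʀ/ — rhotic, sonority 6.
/d/ — plosive, sonority 1.
/x/→/j/: change +4.
/j/→/ʀ/: change -1.
/ʀ/→/d/: change -5.
Minimum = -5.

-5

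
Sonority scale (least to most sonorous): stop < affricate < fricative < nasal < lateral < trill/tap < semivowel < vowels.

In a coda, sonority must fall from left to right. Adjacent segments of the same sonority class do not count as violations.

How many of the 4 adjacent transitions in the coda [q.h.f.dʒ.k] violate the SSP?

/q/ is a stop (sonority 1).
/h/ is a fricative (sonority 3).
/f/ is a fricative (sonority 3).
/dʒ/ is an affricate (sonority 2).
/k/ is a stop (sonority 1).
/q/→/h/: 1→3 (does not fall) — violation.
/h/→/f/: 3→3 (plateau, allowed) — ok.
/f/→/dʒ/: 3→2 (falls) — ok.
/dʒ/→/k/: 2→1 (falls) — ok.

1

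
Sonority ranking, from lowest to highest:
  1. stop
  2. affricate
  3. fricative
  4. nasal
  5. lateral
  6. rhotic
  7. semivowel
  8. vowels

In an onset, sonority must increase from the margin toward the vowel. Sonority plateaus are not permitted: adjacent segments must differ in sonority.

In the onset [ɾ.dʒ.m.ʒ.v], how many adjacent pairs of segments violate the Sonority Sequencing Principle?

3

/ɾ/ — rhotic, sonority 6.
/dʒ/ — affricate, sonority 2.
/m/ — nasal, sonority 4.
/ʒ/ — fricative, sonority 3.
/v/ — fricative, sonority 3.
/ɾ/→/dʒ/: 6→2 (does not rise) — violation.
/dʒ/→/m/: 2→4 (rises) — ok.
/m/→/ʒ/: 4→3 (does not rise) — violation.
/ʒ/→/v/: 3→3 (plateau) — violation.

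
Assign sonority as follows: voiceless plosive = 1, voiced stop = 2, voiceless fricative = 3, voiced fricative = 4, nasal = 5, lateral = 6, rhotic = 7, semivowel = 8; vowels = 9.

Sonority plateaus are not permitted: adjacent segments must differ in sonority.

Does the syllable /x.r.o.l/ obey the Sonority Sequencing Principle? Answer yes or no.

Onset: /x/ is a voiceless fricative (sonority 3), /r/ is a rhotic (sonority 7); then the nucleus /o/ (sonority 9).
Onset profile 3-7-9 — rises to the nucleus.
Coda: /l/ is a lateral (sonority 6).
Coda profile 9-6 — falls from the nucleus.

yes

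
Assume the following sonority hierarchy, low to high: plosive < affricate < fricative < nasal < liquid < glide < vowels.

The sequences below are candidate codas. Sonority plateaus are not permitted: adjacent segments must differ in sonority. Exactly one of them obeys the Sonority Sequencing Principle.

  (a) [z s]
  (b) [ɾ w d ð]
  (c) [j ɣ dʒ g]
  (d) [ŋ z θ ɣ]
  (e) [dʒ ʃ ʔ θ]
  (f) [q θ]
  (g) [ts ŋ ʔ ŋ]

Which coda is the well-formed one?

c

(a) sonority 3-3: ill-formed.
(b) sonority 5-6-1-3: ill-formed.
(c) sonority 6-3-2-1: well-formed.
(d) sonority 4-3-3-3: ill-formed.
(e) sonority 2-3-1-3: ill-formed.
(f) sonority 1-3: ill-formed.
(g) sonority 2-4-1-4: ill-formed.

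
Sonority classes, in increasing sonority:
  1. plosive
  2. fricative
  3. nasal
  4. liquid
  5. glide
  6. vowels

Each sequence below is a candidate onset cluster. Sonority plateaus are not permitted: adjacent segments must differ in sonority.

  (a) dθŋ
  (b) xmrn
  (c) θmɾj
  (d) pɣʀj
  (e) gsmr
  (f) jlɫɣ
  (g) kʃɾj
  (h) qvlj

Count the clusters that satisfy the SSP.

6

(a) dθŋ: profile 1-2-3 — obeys.
(b) xmrn: profile 2-3-4-3 — violates.
(c) θmɾj: profile 2-3-4-5 — obeys.
(d) pɣʀj: profile 1-2-4-5 — obeys.
(e) gsmr: profile 1-2-3-4 — obeys.
(f) jlɫɣ: profile 5-4-4-2 — violates.
(g) kʃɾj: profile 1-2-4-5 — obeys.
(h) qvlj: profile 1-2-4-5 — obeys.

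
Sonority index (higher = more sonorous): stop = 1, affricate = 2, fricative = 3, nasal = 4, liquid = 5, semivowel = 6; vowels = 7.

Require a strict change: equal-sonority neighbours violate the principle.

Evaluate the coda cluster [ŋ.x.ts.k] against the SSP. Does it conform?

/ŋ/ is a nasal (sonority 4).
/x/ is a fricative (sonority 3).
/ts/ is an affricate (sonority 2).
/k/ is a stop (sonority 1).
The profile 4-3-2-1 strictly falls, so the coda cluster satisfies the SSP.

yes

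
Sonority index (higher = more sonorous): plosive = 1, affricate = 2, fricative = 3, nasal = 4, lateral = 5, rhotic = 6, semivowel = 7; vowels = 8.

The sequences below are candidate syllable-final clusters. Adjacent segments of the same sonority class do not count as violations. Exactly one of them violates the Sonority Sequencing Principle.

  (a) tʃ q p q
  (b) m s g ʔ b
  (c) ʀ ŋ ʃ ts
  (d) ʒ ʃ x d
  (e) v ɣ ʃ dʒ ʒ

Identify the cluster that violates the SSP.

e

(a) tʃ q p q: profile 2-1-1-1 — obeys.
(b) m s g ʔ b: profile 4-3-1-1-1 — obeys.
(c) ʀ ŋ ʃ ts: profile 6-4-3-2 — obeys.
(d) ʒ ʃ x d: profile 3-3-3-1 — obeys.
(e) v ɣ ʃ dʒ ʒ: profile 3-3-3-2-3 — violates.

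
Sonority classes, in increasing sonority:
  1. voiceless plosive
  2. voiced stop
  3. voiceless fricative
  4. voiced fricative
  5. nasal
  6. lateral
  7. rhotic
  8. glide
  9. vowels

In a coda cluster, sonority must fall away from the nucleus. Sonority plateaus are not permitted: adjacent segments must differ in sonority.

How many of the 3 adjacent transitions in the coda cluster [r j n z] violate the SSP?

1

/r/ — rhotic, sonority 7.
/j/ — glide, sonority 8.
/n/ — nasal, sonority 5.
/z/ — voiced fricative, sonority 4.
/r/→/j/: 7→8 (does not fall) — violation.
/j/→/n/: 8→5 (falls) — ok.
/n/→/z/: 5→4 (falls) — ok.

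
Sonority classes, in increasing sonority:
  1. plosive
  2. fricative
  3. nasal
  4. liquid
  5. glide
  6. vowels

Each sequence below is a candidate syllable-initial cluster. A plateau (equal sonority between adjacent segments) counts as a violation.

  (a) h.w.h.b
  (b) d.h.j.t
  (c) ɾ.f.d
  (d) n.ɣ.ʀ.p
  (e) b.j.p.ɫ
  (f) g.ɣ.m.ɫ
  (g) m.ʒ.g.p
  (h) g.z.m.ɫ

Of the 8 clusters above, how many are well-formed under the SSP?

(a) sonority 2-5-2-1: ill-formed.
(b) sonority 1-2-5-1: ill-formed.
(c) sonority 4-2-1: ill-formed.
(d) sonority 3-2-4-1: ill-formed.
(e) sonority 1-5-1-4: ill-formed.
(f) sonority 1-2-3-4: well-formed.
(g) sonority 3-2-1-1: ill-formed.
(h) sonority 1-2-3-4: well-formed.

2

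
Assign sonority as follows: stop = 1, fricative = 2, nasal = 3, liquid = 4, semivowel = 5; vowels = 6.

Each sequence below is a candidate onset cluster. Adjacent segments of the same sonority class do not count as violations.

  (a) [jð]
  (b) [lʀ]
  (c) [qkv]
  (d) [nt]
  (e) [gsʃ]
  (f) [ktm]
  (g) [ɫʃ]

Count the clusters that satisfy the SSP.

4

(a) [jð]: profile 5-2 — violates.
(b) [lʀ]: profile 4-4 — obeys.
(c) [qkv]: profile 1-1-2 — obeys.
(d) [nt]: profile 3-1 — violates.
(e) [gsʃ]: profile 1-2-2 — obeys.
(f) [ktm]: profile 1-1-3 — obeys.
(g) [ɫʃ]: profile 4-2 — violates.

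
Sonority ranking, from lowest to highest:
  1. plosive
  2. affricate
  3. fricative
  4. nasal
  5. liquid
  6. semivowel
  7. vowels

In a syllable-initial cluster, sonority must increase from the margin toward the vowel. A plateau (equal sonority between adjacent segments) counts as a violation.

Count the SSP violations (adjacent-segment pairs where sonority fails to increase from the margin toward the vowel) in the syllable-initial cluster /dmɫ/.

/d/ is a plosive (sonority 1).
/m/ is a nasal (sonority 4).
/ɫ/ is a liquid (sonority 5).
/d/→/m/: 1→4 (rises) — ok.
/m/→/ɫ/: 4→5 (rises) — ok.

0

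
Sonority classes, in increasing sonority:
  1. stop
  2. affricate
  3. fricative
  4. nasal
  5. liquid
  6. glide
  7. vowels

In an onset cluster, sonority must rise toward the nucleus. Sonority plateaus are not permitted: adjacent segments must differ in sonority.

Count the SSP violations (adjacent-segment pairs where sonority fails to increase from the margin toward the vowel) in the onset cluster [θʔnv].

2

/θ/ — fricative, sonority 3.
/ʔ/ — stop, sonority 1.
/n/ — nasal, sonority 4.
/v/ — fricative, sonority 3.
/θ/→/ʔ/: 3→1 (does not rise) — violation.
/ʔ/→/n/: 1→4 (rises) — ok.
/n/→/v/: 4→3 (does not rise) — violation.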